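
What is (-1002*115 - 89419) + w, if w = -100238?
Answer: -304887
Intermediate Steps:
(-1002*115 - 89419) + w = (-1002*115 - 89419) - 100238 = (-1*115230 - 89419) - 100238 = (-115230 - 89419) - 100238 = -204649 - 100238 = -304887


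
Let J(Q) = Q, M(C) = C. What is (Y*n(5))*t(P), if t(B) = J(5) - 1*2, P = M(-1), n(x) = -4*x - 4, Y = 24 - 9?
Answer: -1080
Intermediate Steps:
Y = 15
n(x) = -4 - 4*x
P = -1
t(B) = 3 (t(B) = 5 - 1*2 = 5 - 2 = 3)
(Y*n(5))*t(P) = (15*(-4 - 4*5))*3 = (15*(-4 - 20))*3 = (15*(-24))*3 = -360*3 = -1080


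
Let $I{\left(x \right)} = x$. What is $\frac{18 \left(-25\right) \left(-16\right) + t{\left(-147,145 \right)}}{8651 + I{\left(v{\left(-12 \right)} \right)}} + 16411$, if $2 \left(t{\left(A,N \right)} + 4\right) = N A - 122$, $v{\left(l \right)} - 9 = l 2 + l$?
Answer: $\frac{283049883}{17248} \approx 16411.0$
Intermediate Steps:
$v{\left(l \right)} = 9 + 3 l$ ($v{\left(l \right)} = 9 + \left(l 2 + l\right) = 9 + \left(2 l + l\right) = 9 + 3 l$)
$t{\left(A,N \right)} = -65 + \frac{A N}{2}$ ($t{\left(A,N \right)} = -4 + \frac{N A - 122}{2} = -4 + \frac{A N - 122}{2} = -4 + \frac{-122 + A N}{2} = -4 + \left(-61 + \frac{A N}{2}\right) = -65 + \frac{A N}{2}$)
$\frac{18 \left(-25\right) \left(-16\right) + t{\left(-147,145 \right)}}{8651 + I{\left(v{\left(-12 \right)} \right)}} + 16411 = \frac{18 \left(-25\right) \left(-16\right) + \left(-65 + \frac{1}{2} \left(-147\right) 145\right)}{8651 + \left(9 + 3 \left(-12\right)\right)} + 16411 = \frac{\left(-450\right) \left(-16\right) - \frac{21445}{2}}{8651 + \left(9 - 36\right)} + 16411 = \frac{7200 - \frac{21445}{2}}{8651 - 27} + 16411 = - \frac{7045}{2 \cdot 8624} + 16411 = \left(- \frac{7045}{2}\right) \frac{1}{8624} + 16411 = - \frac{7045}{17248} + 16411 = \frac{283049883}{17248}$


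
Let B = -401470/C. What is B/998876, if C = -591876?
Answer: 200735/295605365688 ≈ 6.7906e-7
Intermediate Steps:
B = 200735/295938 (B = -401470/(-591876) = -401470*(-1/591876) = 200735/295938 ≈ 0.67830)
B/998876 = (200735/295938)/998876 = (200735/295938)*(1/998876) = 200735/295605365688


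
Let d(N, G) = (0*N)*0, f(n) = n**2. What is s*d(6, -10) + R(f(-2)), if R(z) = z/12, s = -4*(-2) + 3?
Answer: 1/3 ≈ 0.33333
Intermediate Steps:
s = 11 (s = 8 + 3 = 11)
R(z) = z/12 (R(z) = z*(1/12) = z/12)
d(N, G) = 0 (d(N, G) = 0*0 = 0)
s*d(6, -10) + R(f(-2)) = 11*0 + (1/12)*(-2)**2 = 0 + (1/12)*4 = 0 + 1/3 = 1/3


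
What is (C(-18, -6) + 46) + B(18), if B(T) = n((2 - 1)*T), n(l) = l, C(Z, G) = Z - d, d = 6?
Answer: 40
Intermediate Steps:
C(Z, G) = -6 + Z (C(Z, G) = Z - 1*6 = Z - 6 = -6 + Z)
B(T) = T (B(T) = (2 - 1)*T = 1*T = T)
(C(-18, -6) + 46) + B(18) = ((-6 - 18) + 46) + 18 = (-24 + 46) + 18 = 22 + 18 = 40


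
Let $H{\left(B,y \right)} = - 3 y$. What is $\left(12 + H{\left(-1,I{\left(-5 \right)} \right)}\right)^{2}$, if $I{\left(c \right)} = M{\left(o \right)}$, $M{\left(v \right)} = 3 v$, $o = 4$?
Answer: $576$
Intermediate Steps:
$I{\left(c \right)} = 12$ ($I{\left(c \right)} = 3 \cdot 4 = 12$)
$\left(12 + H{\left(-1,I{\left(-5 \right)} \right)}\right)^{2} = \left(12 - 36\right)^{2} = \left(-24\right)^{2} = 576$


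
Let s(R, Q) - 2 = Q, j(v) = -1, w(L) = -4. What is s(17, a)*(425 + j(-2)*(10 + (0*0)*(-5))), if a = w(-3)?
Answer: -830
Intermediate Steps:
a = -4
s(R, Q) = 2 + Q
s(17, a)*(425 + j(-2)*(10 + (0*0)*(-5))) = (2 - 4)*(425 - (10 + (0*0)*(-5))) = -2*(425 - (10 + 0*(-5))) = -2*(425 - (10 + 0)) = -2*(425 - 1*10) = -2*(425 - 10) = -2*415 = -830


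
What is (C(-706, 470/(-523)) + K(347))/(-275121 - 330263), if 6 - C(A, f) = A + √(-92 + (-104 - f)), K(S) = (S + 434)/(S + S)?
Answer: -494909/420136496 + I*√53365874/316615832 ≈ -0.001178 + 2.3073e-5*I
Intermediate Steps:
K(S) = (434 + S)/(2*S) (K(S) = (434 + S)/((2*S)) = (434 + S)*(1/(2*S)) = (434 + S)/(2*S))
C(A, f) = 6 - A - √(-196 - f) (C(A, f) = 6 - (A + √(-92 + (-104 - f))) = 6 - (A + √(-196 - f)) = 6 + (-A - √(-196 - f)) = 6 - A - √(-196 - f))
(C(-706, 470/(-523)) + K(347))/(-275121 - 330263) = ((6 - 1*(-706) - √(-196 - 470/(-523))) + (½)*(434 + 347)/347)/(-275121 - 330263) = ((6 + 706 - √(-196 - 470*(-1)/523)) + (½)*(1/347)*781)/(-605384) = ((6 + 706 - √(-196 - 1*(-470/523))) + 781/694)*(-1/605384) = ((6 + 706 - √(-196 + 470/523)) + 781/694)*(-1/605384) = ((6 + 706 - √(-102038/523)) + 781/694)*(-1/605384) = ((6 + 706 - I*√53365874/523) + 781/694)*(-1/605384) = ((712 - I*√53365874/523) + 781/694)*(-1/605384) = (494909/694 - I*√53365874/523)*(-1/605384) = -494909/420136496 + I*√53365874/316615832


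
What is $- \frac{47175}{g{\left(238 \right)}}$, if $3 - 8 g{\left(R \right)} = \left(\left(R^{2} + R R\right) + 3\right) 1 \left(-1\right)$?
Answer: $- \frac{5100}{1531} \approx -3.3312$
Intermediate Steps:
$g{\left(R \right)} = \frac{3}{4} + \frac{R^{2}}{4}$ ($g{\left(R \right)} = \frac{3}{8} - \frac{\left(\left(R^{2} + R R\right) + 3\right) 1 \left(-1\right)}{8} = \frac{3}{8} - \frac{\left(\left(R^{2} + R^{2}\right) + 3\right) 1 \left(-1\right)}{8} = \frac{3}{8} - \frac{\left(2 R^{2} + 3\right) 1 \left(-1\right)}{8} = \frac{3}{8} - \frac{\left(3 + 2 R^{2}\right) 1 \left(-1\right)}{8} = \frac{3}{8} - \frac{\left(3 + 2 R^{2}\right) \left(-1\right)}{8} = \frac{3}{8} - \frac{-3 - 2 R^{2}}{8} = \frac{3}{8} + \left(\frac{3}{8} + \frac{R^{2}}{4}\right) = \frac{3}{4} + \frac{R^{2}}{4}$)
$- \frac{47175}{g{\left(238 \right)}} = - \frac{47175}{\frac{3}{4} + \frac{238^{2}}{4}} = - \frac{47175}{\frac{3}{4} + \frac{1}{4} \cdot 56644} = - \frac{47175}{\frac{3}{4} + 14161} = - \frac{47175}{\frac{56647}{4}} = \left(-47175\right) \frac{4}{56647} = - \frac{5100}{1531}$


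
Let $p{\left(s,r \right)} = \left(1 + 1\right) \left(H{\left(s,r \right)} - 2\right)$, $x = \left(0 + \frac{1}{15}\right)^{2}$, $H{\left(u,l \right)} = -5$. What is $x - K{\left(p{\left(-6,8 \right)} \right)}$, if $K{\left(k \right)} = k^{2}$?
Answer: $- \frac{44099}{225} \approx -196.0$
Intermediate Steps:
$x = \frac{1}{225}$ ($x = \left(0 + \frac{1}{15}\right)^{2} = \left(\frac{1}{15}\right)^{2} = \frac{1}{225} \approx 0.0044444$)
$p{\left(s,r \right)} = -14$ ($p{\left(s,r \right)} = \left(1 + 1\right) \left(-5 - 2\right) = 2 \left(-7\right) = -14$)
$x - K{\left(p{\left(-6,8 \right)} \right)} = \frac{1}{225} - \left(-14\right)^{2} = \frac{1}{225} - 196 = - \frac{44099}{225}$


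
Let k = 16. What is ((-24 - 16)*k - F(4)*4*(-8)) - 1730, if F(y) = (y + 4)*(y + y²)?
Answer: 2750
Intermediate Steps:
F(y) = (4 + y)*(y + y²)
((-24 - 16)*k - F(4)*4*(-8)) - 1730 = ((-24 - 16)*16 - (4*(4 + 4² + 5*4))*4*(-8)) - 1730 = (-40*16 - (4*(4 + 16 + 20))*4*(-8)) - 1730 = (-640 - (4*40)*4*(-8)) - 1730 = (-640 - 160*4*(-8)) - 1730 = (-640 - 640*(-8)) - 1730 = (-640 - 1*(-5120)) - 1730 = (-640 + 5120) - 1730 = 4480 - 1730 = 2750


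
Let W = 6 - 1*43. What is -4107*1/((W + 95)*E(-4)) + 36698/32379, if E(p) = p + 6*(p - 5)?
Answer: 256432625/108922956 ≈ 2.3543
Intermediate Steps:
W = -37 (W = 6 - 43 = -37)
E(p) = -30 + 7*p (E(p) = p + 6*(-5 + p) = p + (-30 + 6*p) = -30 + 7*p)
-4107*1/((W + 95)*E(-4)) + 36698/32379 = -4107*1/((-37 + 95)*(-30 + 7*(-4))) + 36698/32379 = -4107*1/(58*(-30 - 28)) + 36698*(1/32379) = -4107/((-58*58)) + 36698/32379 = -4107/(-3364) + 36698/32379 = -4107*(-1/3364) + 36698/32379 = 4107/3364 + 36698/32379 = 256432625/108922956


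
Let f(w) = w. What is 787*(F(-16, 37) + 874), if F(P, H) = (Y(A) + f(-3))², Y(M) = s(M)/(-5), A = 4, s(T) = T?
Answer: 17480057/25 ≈ 6.9920e+5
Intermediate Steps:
Y(M) = -M/5 (Y(M) = M/(-5) = M*(-⅕) = -M/5)
F(P, H) = 361/25 (F(P, H) = (-⅕*4 - 3)² = (-⅘ - 3)² = (-19/5)² = 361/25)
787*(F(-16, 37) + 874) = 787*(361/25 + 874) = 787*(22211/25) = 17480057/25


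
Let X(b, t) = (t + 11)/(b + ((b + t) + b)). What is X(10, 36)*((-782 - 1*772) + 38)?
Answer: -35626/33 ≈ -1079.6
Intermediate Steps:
X(b, t) = (11 + t)/(t + 3*b) (X(b, t) = (11 + t)/(b + (t + 2*b)) = (11 + t)/(t + 3*b))
X(10, 36)*((-782 - 1*772) + 38) = ((11 + 36)/(36 + 3*10))*((-782 - 1*772) + 38) = (47/(36 + 30))*((-782 - 772) + 38) = (47/66)*(-1554 + 38) = ((1/66)*47)*(-1516) = (47/66)*(-1516) = -35626/33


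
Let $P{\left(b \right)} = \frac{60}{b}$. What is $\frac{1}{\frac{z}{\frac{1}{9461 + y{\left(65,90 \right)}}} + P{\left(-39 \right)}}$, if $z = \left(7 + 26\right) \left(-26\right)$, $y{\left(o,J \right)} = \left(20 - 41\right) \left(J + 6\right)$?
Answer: $- \frac{13}{83041550} \approx -1.5655 \cdot 10^{-7}$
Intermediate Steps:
$y{\left(o,J \right)} = -126 - 21 J$ ($y{\left(o,J \right)} = - 21 \left(6 + J\right) = -126 - 21 J$)
$z = -858$ ($z = 33 \left(-26\right) = -858$)
$\frac{1}{\frac{z}{\frac{1}{9461 + y{\left(65,90 \right)}}} + P{\left(-39 \right)}} = \frac{1}{- \frac{858}{\frac{1}{9461 - 2016}} + \frac{60}{-39}} = \frac{1}{- \frac{858}{\frac{1}{9461 - 2016}} + 60 \left(- \frac{1}{39}\right)} = \frac{1}{- \frac{858}{\frac{1}{9461 - 2016}} - \frac{20}{13}} = \frac{1}{- \frac{858}{\frac{1}{7445}} - \frac{20}{13}} = \frac{1}{- 858 \frac{1}{\frac{1}{7445}} - \frac{20}{13}} = \frac{1}{\left(-858\right) 7445 - \frac{20}{13}} = \frac{1}{-6387810 - \frac{20}{13}} = \frac{1}{- \frac{83041550}{13}} = - \frac{13}{83041550}$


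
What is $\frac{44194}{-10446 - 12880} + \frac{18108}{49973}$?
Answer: $- \frac{893059777}{582835099} \approx -1.5323$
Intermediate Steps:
$\frac{44194}{-10446 - 12880} + \frac{18108}{49973} = \frac{44194}{-23326} + 18108 \cdot \frac{1}{49973} = 44194 \left(- \frac{1}{23326}\right) + \frac{18108}{49973} = - \frac{22097}{11663} + \frac{18108}{49973} = - \frac{893059777}{582835099}$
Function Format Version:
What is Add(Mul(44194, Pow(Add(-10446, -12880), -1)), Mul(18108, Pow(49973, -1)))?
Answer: Rational(-893059777, 582835099) ≈ -1.5323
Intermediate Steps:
Add(Mul(44194, Pow(Add(-10446, -12880), -1)), Mul(18108, Pow(49973, -1))) = Add(Mul(44194, Pow(-23326, -1)), Mul(18108, Rational(1, 49973))) = Add(Mul(44194, Rational(-1, 23326)), Rational(18108, 49973)) = Add(Rational(-22097, 11663), Rational(18108, 49973)) = Rational(-893059777, 582835099)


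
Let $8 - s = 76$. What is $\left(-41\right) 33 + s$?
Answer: $-1421$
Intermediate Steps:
$s = -68$ ($s = 8 - 76 = -68$)
$\left(-41\right) 33 + s = \left(-41\right) 33 - 68 = -1353 - 68 = -1421$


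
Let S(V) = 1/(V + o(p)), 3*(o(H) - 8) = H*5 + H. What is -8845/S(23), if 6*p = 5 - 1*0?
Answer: -866810/3 ≈ -2.8894e+5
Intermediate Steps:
p = ⅚ (p = (5 - 1*0)/6 = (5 + 0)/6 = (⅙)*5 = ⅚ ≈ 0.83333)
o(H) = 8 + 2*H (o(H) = 8 + (H*5 + H)/3 = 8 + (5*H + H)/3 = 8 + (6*H)/3 = 8 + 2*H)
S(V) = 1/(29/3 + V) (S(V) = 1/(V + (8 + 2*(⅚))) = 1/(V + (8 + 5/3)) = 1/(V + 29/3) = 1/(29/3 + V))
-8845/S(23) = -8845/(3/(29 + 3*23)) = -8845/(3/(29 + 69)) = -8845/(3/98) = -8845/(3*(1/98)) = -8845/3/98 = -8845*98/3 = -866810/3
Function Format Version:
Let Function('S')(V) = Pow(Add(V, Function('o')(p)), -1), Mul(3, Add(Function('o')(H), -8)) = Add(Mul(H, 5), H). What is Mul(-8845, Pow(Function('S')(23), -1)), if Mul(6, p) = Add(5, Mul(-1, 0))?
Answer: Rational(-866810, 3) ≈ -2.8894e+5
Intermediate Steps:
p = Rational(5, 6) (p = Mul(Rational(1, 6), Add(5, Mul(-1, 0))) = Mul(Rational(1, 6), Add(5, 0)) = Mul(Rational(1, 6), 5) = Rational(5, 6) ≈ 0.83333)
Function('o')(H) = Add(8, Mul(2, H)) (Function('o')(H) = Add(8, Mul(Rational(1, 3), Add(Mul(H, 5), H))) = Add(8, Mul(Rational(1, 3), Add(Mul(5, H), H))) = Add(8, Mul(Rational(1, 3), Mul(6, H))) = Add(8, Mul(2, H)))
Function('S')(V) = Pow(Add(Rational(29, 3), V), -1) (Function('S')(V) = Pow(Add(V, Add(8, Mul(2, Rational(5, 6)))), -1) = Pow(Add(V, Add(8, Rational(5, 3))), -1) = Pow(Add(V, Rational(29, 3)), -1) = Pow(Add(Rational(29, 3), V), -1))
Mul(-8845, Pow(Function('S')(23), -1)) = Mul(-8845, Pow(Mul(3, Pow(Add(29, Mul(3, 23)), -1)), -1)) = Mul(-8845, Pow(Mul(3, Pow(Add(29, 69), -1)), -1)) = Mul(-8845, Pow(Mul(3, Pow(98, -1)), -1)) = Mul(-8845, Pow(Mul(3, Rational(1, 98)), -1)) = Mul(-8845, Pow(Rational(3, 98), -1)) = Mul(-8845, Rational(98, 3)) = Rational(-866810, 3)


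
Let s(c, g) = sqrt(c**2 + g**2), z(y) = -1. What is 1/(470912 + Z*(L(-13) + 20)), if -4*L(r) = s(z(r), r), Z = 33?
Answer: 3772576/1779041116907 + 66*sqrt(170)/1779041116907 ≈ 2.1211e-6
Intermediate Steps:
L(r) = -sqrt(1 + r**2)/4 (L(r) = -sqrt((-1)**2 + r**2)/4 = -sqrt(1 + r**2)/4)
1/(470912 + Z*(L(-13) + 20)) = 1/(470912 + 33*(-sqrt(1 + (-13)**2)/4 + 20)) = 1/(470912 + 33*(-sqrt(1 + 169)/4 + 20)) = 1/(470912 + 33*(-sqrt(170)/4 + 20)) = 1/(470912 + 33*(20 - sqrt(170)/4)) = 1/(470912 + (660 - 33*sqrt(170)/4)) = 1/(471572 - 33*sqrt(170)/4)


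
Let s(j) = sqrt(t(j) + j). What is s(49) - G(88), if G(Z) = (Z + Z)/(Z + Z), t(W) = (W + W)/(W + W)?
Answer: -1 + 5*sqrt(2) ≈ 6.0711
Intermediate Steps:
t(W) = 1 (t(W) = (2*W)/((2*W)) = (2*W)*(1/(2*W)) = 1)
G(Z) = 1 (G(Z) = (2*Z)/((2*Z)) = (2*Z)*(1/(2*Z)) = 1)
s(j) = sqrt(1 + j)
s(49) - G(88) = sqrt(1 + 49) - 1*1 = sqrt(50) - 1 = 5*sqrt(2) - 1 = -1 + 5*sqrt(2)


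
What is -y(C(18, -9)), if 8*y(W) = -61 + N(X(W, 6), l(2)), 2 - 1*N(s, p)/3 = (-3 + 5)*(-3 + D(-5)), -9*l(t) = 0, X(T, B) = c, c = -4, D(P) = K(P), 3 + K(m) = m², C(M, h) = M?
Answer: 169/8 ≈ 21.125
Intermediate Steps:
K(m) = -3 + m²
D(P) = -3 + P²
X(T, B) = -4
l(t) = 0 (l(t) = -⅑*0 = 0)
N(s, p) = -108 (N(s, p) = 6 - 3*(-3 + 5)*(-3 + (-3 + (-5)²)) = 6 - 6*(-3 + (-3 + 25)) = 6 - 6*(-3 + 22) = 6 - 6*19 = 6 - 3*38 = 6 - 114 = -108)
y(W) = -169/8 (y(W) = (-61 - 108)/8 = (⅛)*(-169) = -169/8)
-y(C(18, -9)) = -1*(-169/8) = 169/8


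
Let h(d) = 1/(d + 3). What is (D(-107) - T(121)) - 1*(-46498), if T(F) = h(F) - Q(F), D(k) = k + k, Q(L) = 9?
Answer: 5740331/124 ≈ 46293.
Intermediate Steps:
D(k) = 2*k
h(d) = 1/(3 + d)
T(F) = -9 + 1/(3 + F) (T(F) = 1/(3 + F) - 1*9 = 1/(3 + F) - 9 = -9 + 1/(3 + F))
(D(-107) - T(121)) - 1*(-46498) = (2*(-107) - (-26 - 9*121)/(3 + 121)) - 1*(-46498) = (-214 - (-26 - 1089)/124) + 46498 = (-214 - (-1115)/124) + 46498 = (-214 - 1*(-1115/124)) + 46498 = (-214 + 1115/124) + 46498 = -25421/124 + 46498 = 5740331/124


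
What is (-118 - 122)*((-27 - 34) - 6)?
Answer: 16080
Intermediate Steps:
(-118 - 122)*((-27 - 34) - 6) = -240*(-61 - 6) = -240*(-67) = 16080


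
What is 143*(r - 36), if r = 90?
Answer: 7722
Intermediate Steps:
143*(r - 36) = 143*(90 - 36) = 143*54 = 7722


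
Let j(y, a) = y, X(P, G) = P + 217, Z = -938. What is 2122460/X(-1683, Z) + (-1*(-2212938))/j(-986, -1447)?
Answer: -1334228167/361369 ≈ -3692.1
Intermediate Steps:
X(P, G) = 217 + P
2122460/X(-1683, Z) + (-1*(-2212938))/j(-986, -1447) = 2122460/(217 - 1683) - 1*(-2212938)/(-986) = 2122460/(-1466) + 2212938*(-1/986) = 2122460*(-1/1466) - 1106469/493 = -1061230/733 - 1106469/493 = -1334228167/361369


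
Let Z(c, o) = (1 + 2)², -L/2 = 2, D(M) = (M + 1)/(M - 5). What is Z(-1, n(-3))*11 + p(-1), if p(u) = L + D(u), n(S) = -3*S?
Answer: 95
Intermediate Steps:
D(M) = (1 + M)/(-5 + M)
L = -4 (L = -2*2 = -4)
Z(c, o) = 9 (Z(c, o) = 3² = 9)
p(u) = -4 + (1 + u)/(-5 + u)
Z(-1, n(-3))*11 + p(-1) = 9*11 + 3*(7 - 1*(-1))/(-5 - 1) = 99 + 3*(7 + 1)/(-6) = 99 + 3*(-⅙)*8 = 99 - 4 = 95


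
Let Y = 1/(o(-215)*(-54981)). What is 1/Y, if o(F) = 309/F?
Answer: 16989129/215 ≈ 79019.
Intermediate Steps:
Y = 215/16989129 (Y = 1/((309/(-215))*(-54981)) = -1/54981/(309*(-1/215)) = -1/54981/(-309/215) = -215/309*(-1/54981) = 215/16989129 ≈ 1.2655e-5)
1/Y = 1/(215/16989129) = 16989129/215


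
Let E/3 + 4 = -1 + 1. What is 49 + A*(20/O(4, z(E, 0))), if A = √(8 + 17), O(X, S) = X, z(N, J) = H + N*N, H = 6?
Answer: 74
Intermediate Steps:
E = -12 (E = -12 + 3*(-1 + 1) = -12 + 3*0 = -12 + 0 = -12)
z(N, J) = 6 + N² (z(N, J) = 6 + N*N = 6 + N²)
A = 5 (A = √25 = 5)
49 + A*(20/O(4, z(E, 0))) = 49 + 5*(20/4) = 49 + 5*(20*(¼)) = 49 + 5*5 = 49 + 25 = 74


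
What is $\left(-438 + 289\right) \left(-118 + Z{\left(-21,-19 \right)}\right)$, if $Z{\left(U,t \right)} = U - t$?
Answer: $17880$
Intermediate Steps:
$\left(-438 + 289\right) \left(-118 + Z{\left(-21,-19 \right)}\right) = \left(-438 + 289\right) \left(-118 - 2\right) = - 149 \left(-118 + \left(-21 + 19\right)\right) = - 149 \left(-118 - 2\right) = \left(-149\right) \left(-120\right) = 17880$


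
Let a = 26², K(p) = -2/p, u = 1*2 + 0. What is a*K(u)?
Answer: -676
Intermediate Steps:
u = 2 (u = 2 + 0 = 2)
a = 676
a*K(u) = 676*(-2/2) = 676*(-2*½) = 676*(-1) = -676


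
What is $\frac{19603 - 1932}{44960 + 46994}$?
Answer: $\frac{17671}{91954} \approx 0.19217$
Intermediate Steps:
$\frac{19603 - 1932}{44960 + 46994} = \frac{19603 - 1932}{91954} = 17671 \cdot \frac{1}{91954} = \frac{17671}{91954}$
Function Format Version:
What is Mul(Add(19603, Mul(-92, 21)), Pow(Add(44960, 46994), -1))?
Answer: Rational(17671, 91954) ≈ 0.19217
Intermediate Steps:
Mul(Add(19603, Mul(-92, 21)), Pow(Add(44960, 46994), -1)) = Mul(Add(19603, -1932), Pow(91954, -1)) = Mul(17671, Rational(1, 91954)) = Rational(17671, 91954)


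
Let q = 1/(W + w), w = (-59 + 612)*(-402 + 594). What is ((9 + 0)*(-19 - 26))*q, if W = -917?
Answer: -405/105259 ≈ -0.0038477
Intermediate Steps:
w = 106176 (w = 553*192 = 106176)
q = 1/105259 (q = 1/(-917 + 106176) = 1/105259 ≈ 9.5004e-6)
((9 + 0)*(-19 - 26))*q = ((9 + 0)*(-19 - 26))*(1/105259) = (9*(-45))*(1/105259) = -405*1/105259 = -405/105259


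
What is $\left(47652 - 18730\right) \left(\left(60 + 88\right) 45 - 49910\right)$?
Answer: $-1250876500$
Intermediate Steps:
$\left(47652 - 18730\right) \left(\left(60 + 88\right) 45 - 49910\right) = 28922 \left(148 \cdot 45 - 49910\right) = 28922 \left(6660 - 49910\right) = 28922 \left(-43250\right) = -1250876500$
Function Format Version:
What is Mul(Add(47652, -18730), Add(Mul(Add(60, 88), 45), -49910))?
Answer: -1250876500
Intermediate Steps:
Mul(Add(47652, -18730), Add(Mul(Add(60, 88), 45), -49910)) = Mul(28922, Add(Mul(148, 45), -49910)) = Mul(28922, Add(6660, -49910)) = Mul(28922, -43250) = -1250876500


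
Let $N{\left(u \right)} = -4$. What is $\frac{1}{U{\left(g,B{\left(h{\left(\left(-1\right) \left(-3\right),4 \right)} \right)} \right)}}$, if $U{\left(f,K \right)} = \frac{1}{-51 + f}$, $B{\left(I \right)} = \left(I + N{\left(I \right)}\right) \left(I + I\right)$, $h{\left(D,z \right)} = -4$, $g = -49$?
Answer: $-100$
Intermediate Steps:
$B{\left(I \right)} = 2 I \left(-4 + I\right)$ ($B{\left(I \right)} = \left(I - 4\right) \left(I + I\right) = \left(-4 + I\right) 2 I = 2 I \left(-4 + I\right)$)
$\frac{1}{U{\left(g,B{\left(h{\left(\left(-1\right) \left(-3\right),4 \right)} \right)} \right)}} = \frac{1}{\frac{1}{-51 - 49}} = \frac{1}{\frac{1}{-100}} = \frac{1}{- \frac{1}{100}} = -100$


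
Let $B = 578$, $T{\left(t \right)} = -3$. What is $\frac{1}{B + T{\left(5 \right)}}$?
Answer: $\frac{1}{575} \approx 0.0017391$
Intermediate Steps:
$\frac{1}{B + T{\left(5 \right)}} = \frac{1}{578 - 3} = \frac{1}{575}$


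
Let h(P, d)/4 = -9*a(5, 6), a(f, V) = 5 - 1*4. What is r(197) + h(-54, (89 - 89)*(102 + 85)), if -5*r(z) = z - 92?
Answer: -57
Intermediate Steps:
a(f, V) = 1 (a(f, V) = 5 - 4 = 1)
h(P, d) = -36 (h(P, d) = 4*(-9*1) = 4*(-9) = -36)
r(z) = 92/5 - z/5 (r(z) = -(z - 92)/5 = -(-92 + z)/5 = 92/5 - z/5)
r(197) + h(-54, (89 - 89)*(102 + 85)) = (92/5 - ⅕*197) - 36 = (92/5 - 197/5) - 36 = -21 - 36 = -57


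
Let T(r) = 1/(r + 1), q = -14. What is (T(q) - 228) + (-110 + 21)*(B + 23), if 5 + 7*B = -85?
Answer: -102902/91 ≈ -1130.8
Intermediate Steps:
B = -90/7 (B = -5/7 + (⅐)*(-85) = -5/7 - 85/7 = -90/7 ≈ -12.857)
T(r) = 1/(1 + r)
(T(q) - 228) + (-110 + 21)*(B + 23) = (1/(1 - 14) - 228) + (-110 + 21)*(-90/7 + 23) = (1/(-13) - 228) - 89*71/7 = (-1/13 - 228) - 6319/7 = -2965/13 - 6319/7 = -102902/91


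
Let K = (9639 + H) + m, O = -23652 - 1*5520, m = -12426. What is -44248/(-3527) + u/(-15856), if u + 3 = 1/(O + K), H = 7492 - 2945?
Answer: 19232447496555/1532991758144 ≈ 12.546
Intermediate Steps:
H = 4547
O = -29172 (O = -23652 - 5520 = -29172)
K = 1760 (K = (9639 + 4547) - 12426 = 14186 - 12426 = 1760)
u = -82237/27412 (u = -3 + 1/(-29172 + 1760) = -3 + 1/(-27412) = -3 - 1/27412 = -82237/27412 ≈ -3.0000)
-44248/(-3527) + u/(-15856) = -44248/(-3527) - 82237/27412/(-15856) = -44248*(-1/3527) - 82237/27412*(-1/15856) = 44248/3527 + 82237/434644672 = 19232447496555/1532991758144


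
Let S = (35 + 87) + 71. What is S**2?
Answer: 37249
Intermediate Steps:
S = 193 (S = 122 + 71 = 193)
S**2 = 193**2 = 37249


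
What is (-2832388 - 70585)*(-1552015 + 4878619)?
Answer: -9657041593692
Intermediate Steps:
(-2832388 - 70585)*(-1552015 + 4878619) = -2902973*3326604 = -9657041593692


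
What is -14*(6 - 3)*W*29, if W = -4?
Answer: 4872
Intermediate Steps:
-14*(6 - 3)*W*29 = -14*(6 - 3)*(-4)*29 = -42*(-4)*29 = -14*(-12)*29 = 168*29 = 4872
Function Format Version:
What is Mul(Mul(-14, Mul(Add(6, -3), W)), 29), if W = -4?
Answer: 4872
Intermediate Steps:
Mul(Mul(-14, Mul(Add(6, -3), W)), 29) = Mul(Mul(-14, Mul(Add(6, -3), -4)), 29) = Mul(Mul(-14, Mul(3, -4)), 29) = Mul(Mul(-14, -12), 29) = Mul(168, 29) = 4872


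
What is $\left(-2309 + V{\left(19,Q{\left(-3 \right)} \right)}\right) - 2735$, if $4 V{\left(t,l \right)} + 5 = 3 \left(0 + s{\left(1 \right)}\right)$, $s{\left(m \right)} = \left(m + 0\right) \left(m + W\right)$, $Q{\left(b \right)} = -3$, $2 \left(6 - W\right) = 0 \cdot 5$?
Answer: $-5040$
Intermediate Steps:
$W = 6$ ($W = 6 - \frac{0 \cdot 5}{2} = 6 - 0 = 6 + 0 = 6$)
$s{\left(m \right)} = m \left(6 + m\right)$ ($s{\left(m \right)} = \left(m + 0\right) \left(m + 6\right) = m \left(6 + m\right)$)
$V{\left(t,l \right)} = 4$ ($V{\left(t,l \right)} = - \frac{5}{4} + \frac{3 \left(0 + 1 \left(6 + 1\right)\right)}{4} = - \frac{5}{4} + \frac{3 \left(0 + 1 \cdot 7\right)}{4} = - \frac{5}{4} + \frac{3 \left(0 + 7\right)}{4} = - \frac{5}{4} + \frac{3 \cdot 7}{4} = - \frac{5}{4} + \frac{1}{4} \cdot 21 = - \frac{5}{4} + \frac{21}{4} = 4$)
$\left(-2309 + V{\left(19,Q{\left(-3 \right)} \right)}\right) - 2735 = \left(-2309 + 4\right) - 2735 = -2305 - 2735 = -5040$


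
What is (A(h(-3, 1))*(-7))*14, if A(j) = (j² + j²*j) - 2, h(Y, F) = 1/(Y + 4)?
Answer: 0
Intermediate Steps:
h(Y, F) = 1/(4 + Y)
A(j) = -2 + j² + j³ (A(j) = (j² + j³) - 2 = -2 + j² + j³)
(A(h(-3, 1))*(-7))*14 = ((-2 + (1/(4 - 3))² + (1/(4 - 3))³)*(-7))*14 = ((-2 + (1/1)² + (1/1)³)*(-7))*14 = ((-2 + 1² + 1³)*(-7))*14 = ((-2 + 1 + 1)*(-7))*14 = (0*(-7))*14 = 0*14 = 0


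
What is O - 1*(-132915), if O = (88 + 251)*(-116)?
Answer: 93591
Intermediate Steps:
O = -39324 (O = 339*(-116) = -39324)
O - 1*(-132915) = -39324 - 1*(-132915) = -39324 + 132915 = 93591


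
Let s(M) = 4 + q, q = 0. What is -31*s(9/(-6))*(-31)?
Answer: 3844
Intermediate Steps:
s(M) = 4 (s(M) = 4 + 0 = 4)
-31*s(9/(-6))*(-31) = -31*4*(-31) = -124*(-31) = 3844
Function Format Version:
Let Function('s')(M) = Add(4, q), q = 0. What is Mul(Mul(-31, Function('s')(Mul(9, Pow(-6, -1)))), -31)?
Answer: 3844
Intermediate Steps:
Function('s')(M) = 4 (Function('s')(M) = Add(4, 0) = 4)
Mul(Mul(-31, Function('s')(Mul(9, Pow(-6, -1)))), -31) = Mul(Mul(-31, 4), -31) = Mul(-124, -31) = 3844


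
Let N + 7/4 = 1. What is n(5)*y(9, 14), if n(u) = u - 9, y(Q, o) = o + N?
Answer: -53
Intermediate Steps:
N = -¾ (N = -7/4 + 1 = -¾ ≈ -0.75000)
y(Q, o) = -¾ + o (y(Q, o) = o - ¾ = -¾ + o)
n(u) = -9 + u
n(5)*y(9, 14) = (-9 + 5)*(-¾ + 14) = -4*53/4 = -53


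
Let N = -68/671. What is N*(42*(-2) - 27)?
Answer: 7548/671 ≈ 11.249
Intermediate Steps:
N = -68/671 (N = -68*1/671 = -68/671 ≈ -0.10134)
N*(42*(-2) - 27) = -68*(42*(-2) - 27)/671 = -68*(-84 - 27)/671 = -68/671*(-111) = 7548/671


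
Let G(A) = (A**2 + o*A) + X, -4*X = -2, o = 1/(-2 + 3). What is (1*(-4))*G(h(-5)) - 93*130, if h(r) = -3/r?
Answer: -302396/25 ≈ -12096.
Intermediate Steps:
o = 1 (o = 1/1 = 1)
X = 1/2 (X = -1/4*(-2) = 1/2 ≈ 0.50000)
G(A) = 1/2 + A + A**2 (G(A) = (A**2 + 1*A) + 1/2 = (A**2 + A) + 1/2 = (A + A**2) + 1/2 = 1/2 + A + A**2)
(1*(-4))*G(h(-5)) - 93*130 = (1*(-4))*(1/2 - 3/(-5) + (-3/(-5))**2) - 93*130 = -4*(1/2 - 3*(-1/5) + (-3*(-1/5))**2) - 12090 = -4*(1/2 + 3/5 + (3/5)**2) - 12090 = -4*(1/2 + 3/5 + 9/25) - 12090 = -4*73/50 - 12090 = -146/25 - 12090 = -302396/25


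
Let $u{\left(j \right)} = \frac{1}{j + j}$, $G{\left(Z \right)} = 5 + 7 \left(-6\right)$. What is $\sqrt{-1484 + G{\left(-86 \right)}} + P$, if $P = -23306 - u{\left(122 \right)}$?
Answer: $- \frac{5686665}{244} + 39 i \approx -23306.0 + 39.0 i$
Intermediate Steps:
$G{\left(Z \right)} = -37$ ($G{\left(Z \right)} = 5 - 42 = -37$)
$u{\left(j \right)} = \frac{1}{2 j}$
$P = - \frac{5686665}{244}$ ($P = -23306 - \frac{1}{2 \cdot 122} = -23306 - \frac{1}{2} \cdot \frac{1}{122} = -23306 - \frac{1}{244} = - \frac{5686665}{244} \approx -23306.0$)
$\sqrt{-1484 + G{\left(-86 \right)}} + P = \sqrt{-1484 - 37} - \frac{5686665}{244} = \sqrt{-1521} - \frac{5686665}{244} = 39 i - \frac{5686665}{244} = - \frac{5686665}{244} + 39 i$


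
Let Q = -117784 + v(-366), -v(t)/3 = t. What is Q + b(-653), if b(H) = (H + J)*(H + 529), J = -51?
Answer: -29390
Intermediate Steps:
v(t) = -3*t
b(H) = (-51 + H)*(529 + H) (b(H) = (H - 51)*(H + 529) = (-51 + H)*(529 + H))
Q = -116686 (Q = -117784 - 3*(-366) = -117784 + 1098 = -116686)
Q + b(-653) = -116686 + (-26979 + (-653)**2 + 478*(-653)) = -116686 + (-26979 + 426409 - 312134) = -116686 + 87296 = -29390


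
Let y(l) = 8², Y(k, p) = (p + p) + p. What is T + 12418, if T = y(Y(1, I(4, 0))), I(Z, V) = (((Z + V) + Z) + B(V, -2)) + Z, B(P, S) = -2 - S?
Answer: 12482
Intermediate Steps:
I(Z, V) = V + 3*Z (I(Z, V) = (((Z + V) + Z) + (-2 - 1*(-2))) + Z = (((V + Z) + Z) + (-2 + 2)) + Z = ((V + 2*Z) + 0) + Z = (V + 2*Z) + Z = V + 3*Z)
Y(k, p) = 3*p (Y(k, p) = 2*p + p = 3*p)
y(l) = 64
T = 64
T + 12418 = 64 + 12418 = 12482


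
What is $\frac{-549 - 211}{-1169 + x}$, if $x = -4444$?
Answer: $\frac{760}{5613} \approx 0.1354$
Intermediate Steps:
$\frac{-549 - 211}{-1169 + x} = \frac{-549 - 211}{-1169 - 4444} = - \frac{760}{-5613} = \left(-760\right) \left(- \frac{1}{5613}\right) = \frac{760}{5613}$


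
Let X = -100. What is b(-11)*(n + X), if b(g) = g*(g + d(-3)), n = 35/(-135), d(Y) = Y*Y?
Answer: -59554/27 ≈ -2205.7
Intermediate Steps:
d(Y) = Y²
n = -7/27 (n = 35*(-1/135) = -7/27 ≈ -0.25926)
b(g) = g*(9 + g) (b(g) = g*(g + (-3)²) = g*(g + 9) = g*(9 + g))
b(-11)*(n + X) = (-11*(9 - 11))*(-7/27 - 100) = -11*(-2)*(-2707/27) = 22*(-2707/27) = -59554/27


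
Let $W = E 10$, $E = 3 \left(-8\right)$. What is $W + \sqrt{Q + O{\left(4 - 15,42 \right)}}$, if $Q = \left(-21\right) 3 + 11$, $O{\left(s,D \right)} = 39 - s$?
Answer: $-240 + i \sqrt{2} \approx -240.0 + 1.4142 i$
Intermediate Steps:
$E = -24$
$Q = -52$ ($Q = -63 + 11 = -52$)
$W = -240$ ($W = \left(-24\right) 10 = -240$)
$W + \sqrt{Q + O{\left(4 - 15,42 \right)}} = -240 + \sqrt{-52 + \left(39 - \left(4 - 15\right)\right)} = -240 + \sqrt{-52 + \left(39 - -11\right)} = -240 + \sqrt{-52 + \left(39 + 11\right)} = -240 + \sqrt{-52 + 50} = -240 + \sqrt{-2} = -240 + i \sqrt{2}$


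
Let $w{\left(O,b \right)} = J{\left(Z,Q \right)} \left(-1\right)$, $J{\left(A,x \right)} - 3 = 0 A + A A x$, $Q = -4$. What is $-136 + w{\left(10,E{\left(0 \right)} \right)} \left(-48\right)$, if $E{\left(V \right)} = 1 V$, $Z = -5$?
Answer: $-4792$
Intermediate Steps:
$E{\left(V \right)} = V$
$J{\left(A,x \right)} = 3 + x A^{2}$ ($J{\left(A,x \right)} = 3 + \left(0 A + A A x\right) = 3 + \left(0 + A^{2} x\right) = 3 + \left(0 + x A^{2}\right) = 3 + x A^{2}$)
$w{\left(O,b \right)} = 97$ ($w{\left(O,b \right)} = \left(3 - 4 \left(-5\right)^{2}\right) \left(-1\right) = \left(3 - 100\right) \left(-1\right) = \left(-97\right) \left(-1\right) = 97$)
$-136 + w{\left(10,E{\left(0 \right)} \right)} \left(-48\right) = -136 + 97 \left(-48\right) = -136 - 4656 = -4792$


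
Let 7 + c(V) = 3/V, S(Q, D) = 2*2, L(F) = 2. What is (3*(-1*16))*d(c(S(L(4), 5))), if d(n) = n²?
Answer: -1875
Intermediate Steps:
S(Q, D) = 4
c(V) = -7 + 3/V
(3*(-1*16))*d(c(S(L(4), 5))) = (3*(-1*16))*(-7 + 3/4)² = (3*(-16))*(-7 + 3*(¼))² = -48*(-7 + ¾)² = -48*(-25/4)² = -48*625/16 = -1875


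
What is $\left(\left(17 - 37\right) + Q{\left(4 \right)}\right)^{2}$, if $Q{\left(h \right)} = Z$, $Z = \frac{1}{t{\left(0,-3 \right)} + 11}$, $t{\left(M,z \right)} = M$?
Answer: $\frac{47961}{121} \approx 396.37$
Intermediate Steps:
$Z = \frac{1}{11}$ ($Z = \frac{1}{0 + 11} = \frac{1}{11} \approx 0.090909$)
$Q{\left(h \right)} = \frac{1}{11}$
$\left(\left(17 - 37\right) + Q{\left(4 \right)}\right)^{2} = \left(\left(17 - 37\right) + \frac{1}{11}\right)^{2} = \left(-20 + \frac{1}{11}\right)^{2} = \left(- \frac{219}{11}\right)^{2} = \frac{47961}{121}$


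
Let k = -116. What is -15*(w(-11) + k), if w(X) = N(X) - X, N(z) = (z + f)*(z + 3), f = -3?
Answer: -105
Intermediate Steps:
N(z) = (-3 + z)*(3 + z) (N(z) = (z - 3)*(z + 3) = (-3 + z)*(3 + z))
w(X) = -9 + X² - X (w(X) = (-9 + X²) - X = -9 + X² - X)
-15*(w(-11) + k) = -15*((-9 + (-11)² - 1*(-11)) - 116) = -15*((-9 + 121 + 11) - 116) = -15*(123 - 116) = -15*7 = -105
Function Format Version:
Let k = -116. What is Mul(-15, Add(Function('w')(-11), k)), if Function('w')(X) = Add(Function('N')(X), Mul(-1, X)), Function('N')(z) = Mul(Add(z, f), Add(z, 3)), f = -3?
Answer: -105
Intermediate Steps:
Function('N')(z) = Mul(Add(-3, z), Add(3, z)) (Function('N')(z) = Mul(Add(z, -3), Add(z, 3)) = Mul(Add(-3, z), Add(3, z)))
Function('w')(X) = Add(-9, Pow(X, 2), Mul(-1, X)) (Function('w')(X) = Add(Add(-9, Pow(X, 2)), Mul(-1, X)) = Add(-9, Pow(X, 2), Mul(-1, X)))
Mul(-15, Add(Function('w')(-11), k)) = Mul(-15, Add(Add(-9, Pow(-11, 2), Mul(-1, -11)), -116)) = Mul(-15, Add(Add(-9, 121, 11), -116)) = Mul(-15, Add(123, -116)) = Mul(-15, 7) = -105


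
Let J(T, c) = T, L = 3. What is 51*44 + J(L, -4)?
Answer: 2247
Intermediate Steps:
51*44 + J(L, -4) = 51*44 + 3 = 2244 + 3 = 2247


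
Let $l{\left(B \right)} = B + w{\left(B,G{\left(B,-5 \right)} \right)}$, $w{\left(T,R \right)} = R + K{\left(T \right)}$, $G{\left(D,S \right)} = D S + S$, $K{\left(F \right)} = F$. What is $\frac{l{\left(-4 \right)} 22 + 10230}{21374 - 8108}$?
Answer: $\frac{472}{603} \approx 0.78275$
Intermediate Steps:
$G{\left(D,S \right)} = S + D S$
$w{\left(T,R \right)} = R + T$
$l{\left(B \right)} = -5 - 3 B$ ($l{\left(B \right)} = B + \left(- 5 \left(1 + B\right) + B\right) = B - \left(5 + 4 B\right) = -5 - 3 B$)
$\frac{l{\left(-4 \right)} 22 + 10230}{21374 - 8108} = \frac{\left(-5 - -12\right) 22 + 10230}{21374 - 8108} = \frac{\left(-5 + 12\right) 22 + 10230}{13266} = \left(7 \cdot 22 + 10230\right) \frac{1}{13266} = \left(154 + 10230\right) \frac{1}{13266} = 10384 \cdot \frac{1}{13266} = \frac{472}{603}$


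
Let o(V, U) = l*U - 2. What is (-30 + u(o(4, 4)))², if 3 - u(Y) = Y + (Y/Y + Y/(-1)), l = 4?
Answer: 784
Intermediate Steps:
o(V, U) = -2 + 4*U (o(V, U) = 4*U - 2 = -2 + 4*U)
u(Y) = 2 (u(Y) = 3 - (Y + (Y/Y + Y/(-1))) = 3 - (Y + (1 + Y*(-1))) = 3 - (Y + (1 - Y)) = 3 - 1*1 = 3 - 1 = 2)
(-30 + u(o(4, 4)))² = (-30 + 2)² = (-28)² = 784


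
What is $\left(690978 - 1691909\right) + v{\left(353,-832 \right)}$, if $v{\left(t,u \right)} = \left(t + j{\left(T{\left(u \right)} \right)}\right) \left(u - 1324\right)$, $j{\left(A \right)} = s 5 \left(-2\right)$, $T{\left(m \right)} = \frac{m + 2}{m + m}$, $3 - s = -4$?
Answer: $-1611079$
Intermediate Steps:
$s = 7$ ($s = 3 - -4 = 3 + 4 = 7$)
$T{\left(m \right)} = \frac{2 + m}{2 m}$
$j{\left(A \right)} = -70$ ($j{\left(A \right)} = 7 \cdot 5 \left(-2\right) = 35 \left(-2\right) = -70$)
$v{\left(t,u \right)} = \left(-1324 + u\right) \left(-70 + t\right)$ ($v{\left(t,u \right)} = \left(t - 70\right) \left(u - 1324\right) = \left(-70 + t\right) \left(-1324 + u\right) = \left(-1324 + u\right) \left(-70 + t\right)$)
$\left(690978 - 1691909\right) + v{\left(353,-832 \right)} = \left(690978 - 1691909\right) + \left(92680 - 467372 - -58240 + 353 \left(-832\right)\right) = -1000931 + \left(92680 - 467372 + 58240 - 293696\right) = -1000931 - 610148 = -1611079$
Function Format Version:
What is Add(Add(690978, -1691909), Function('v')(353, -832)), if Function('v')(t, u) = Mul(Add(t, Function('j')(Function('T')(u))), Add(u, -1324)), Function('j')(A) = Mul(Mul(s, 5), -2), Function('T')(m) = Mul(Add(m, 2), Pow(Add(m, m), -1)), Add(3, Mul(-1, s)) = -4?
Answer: -1611079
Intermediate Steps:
s = 7 (s = Add(3, Mul(-1, -4)) = Add(3, 4) = 7)
Function('T')(m) = Mul(Rational(1, 2), Pow(m, -1), Add(2, m)) (Function('T')(m) = Mul(Add(2, m), Pow(Mul(2, m), -1)) = Mul(Add(2, m), Mul(Rational(1, 2), Pow(m, -1))) = Mul(Rational(1, 2), Pow(m, -1), Add(2, m)))
Function('j')(A) = -70 (Function('j')(A) = Mul(Mul(7, 5), -2) = Mul(35, -2) = -70)
Function('v')(t, u) = Mul(Add(-1324, u), Add(-70, t)) (Function('v')(t, u) = Mul(Add(t, -70), Add(u, -1324)) = Mul(Add(-70, t), Add(-1324, u)) = Mul(Add(-1324, u), Add(-70, t)))
Add(Add(690978, -1691909), Function('v')(353, -832)) = Add(Add(690978, -1691909), Add(92680, Mul(-1324, 353), Mul(-70, -832), Mul(353, -832))) = Add(-1000931, Add(92680, -467372, 58240, -293696)) = Add(-1000931, -610148) = -1611079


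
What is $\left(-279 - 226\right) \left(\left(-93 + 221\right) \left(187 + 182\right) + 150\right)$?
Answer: $-23927910$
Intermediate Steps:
$\left(-279 - 226\right) \left(\left(-93 + 221\right) \left(187 + 182\right) + 150\right) = - 505 \left(128 \cdot 369 + 150\right) = - 505 \left(47232 + 150\right) = \left(-505\right) 47382 = -23927910$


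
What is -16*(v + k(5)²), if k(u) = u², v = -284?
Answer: -5456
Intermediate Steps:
-16*(v + k(5)²) = -16*(-284 + (5²)²) = -16*(-284 + 25²) = -16*(-284 + 625) = -16*341 = -5456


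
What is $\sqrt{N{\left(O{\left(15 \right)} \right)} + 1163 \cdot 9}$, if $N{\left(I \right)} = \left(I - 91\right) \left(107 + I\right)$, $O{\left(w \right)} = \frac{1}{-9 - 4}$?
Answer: $\frac{\sqrt{123163}}{13} \approx 26.996$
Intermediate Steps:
$O{\left(w \right)} = - \frac{1}{13}$ ($O{\left(w \right)} = \frac{1}{-13} = - \frac{1}{13}$)
$N{\left(I \right)} = \left(-91 + I\right) \left(107 + I\right)$
$\sqrt{N{\left(O{\left(15 \right)} \right)} + 1163 \cdot 9} = \sqrt{\left(-9737 + \left(- \frac{1}{13}\right)^{2} + 16 \left(- \frac{1}{13}\right)\right) + 1163 \cdot 9} = \sqrt{\left(-9737 + \frac{1}{169} - \frac{16}{13}\right) + 10467} = \sqrt{- \frac{1645760}{169} + 10467} = \sqrt{\frac{123163}{169}} = \frac{\sqrt{123163}}{13}$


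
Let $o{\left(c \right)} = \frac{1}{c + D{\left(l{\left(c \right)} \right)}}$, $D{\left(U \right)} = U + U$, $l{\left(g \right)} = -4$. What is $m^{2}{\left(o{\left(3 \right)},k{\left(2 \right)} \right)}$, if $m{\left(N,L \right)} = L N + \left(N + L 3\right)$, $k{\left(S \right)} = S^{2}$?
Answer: $121$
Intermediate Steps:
$D{\left(U \right)} = 2 U$
$o{\left(c \right)} = \frac{1}{-8 + c}$ ($o{\left(c \right)} = \frac{1}{c + 2 \left(-4\right)} = \frac{1}{c - 8} = \frac{1}{-8 + c}$)
$m{\left(N,L \right)} = N + 3 L + L N$ ($m{\left(N,L \right)} = L N + \left(N + 3 L\right) = N + 3 L + L N$)
$m^{2}{\left(o{\left(3 \right)},k{\left(2 \right)} \right)} = \left(\frac{1}{-8 + 3} + 3 \cdot 2^{2} + \frac{2^{2}}{-8 + 3}\right)^{2} = \left(\frac{1}{-5} + 3 \cdot 4 + \frac{4}{-5}\right)^{2} = \left(- \frac{1}{5} + 12 + 4 \left(- \frac{1}{5}\right)\right)^{2} = \left(- \frac{1}{5} + 12 - \frac{4}{5}\right)^{2} = 11^{2} = 121$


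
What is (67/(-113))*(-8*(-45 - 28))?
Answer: -39128/113 ≈ -346.27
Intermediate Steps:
(67/(-113))*(-8*(-45 - 28)) = (67*(-1/113))*(-8*(-73)) = -67/113*584 = -39128/113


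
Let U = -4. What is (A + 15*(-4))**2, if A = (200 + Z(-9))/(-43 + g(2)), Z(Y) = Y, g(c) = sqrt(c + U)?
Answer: (332520*sqrt(2) + 7671241*I)/(86*sqrt(2) + 1847*I) ≈ 4152.1 + 18.806*I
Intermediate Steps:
g(c) = sqrt(-4 + c) (g(c) = sqrt(c - 4) = sqrt(-4 + c))
A = 191/(-43 + I*sqrt(2)) (A = (200 - 9)/(-43 + sqrt(-4 + 2)) = 191/(-43 + sqrt(-2)) = 191/(-43 + I*sqrt(2)) ≈ -4.4371 - 0.14593*I)
(A + 15*(-4))**2 = ((-8213/1851 - 191*I*sqrt(2)/1851) + 15*(-4))**2 = ((-8213/1851 - 191*I*sqrt(2)/1851) - 60)**2 = (-119273/1851 - 191*I*sqrt(2)/1851)**2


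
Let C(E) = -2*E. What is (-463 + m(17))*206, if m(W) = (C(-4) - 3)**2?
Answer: -90228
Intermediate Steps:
m(W) = 25 (m(W) = (-2*(-4) - 3)**2 = (8 - 3)**2 = 5**2 = 25)
(-463 + m(17))*206 = (-463 + 25)*206 = -438*206 = -90228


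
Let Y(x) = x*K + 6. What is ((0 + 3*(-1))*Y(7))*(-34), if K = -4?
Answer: -2244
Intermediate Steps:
Y(x) = 6 - 4*x (Y(x) = x*(-4) + 6 = -4*x + 6 = 6 - 4*x)
((0 + 3*(-1))*Y(7))*(-34) = ((0 + 3*(-1))*(6 - 4*7))*(-34) = ((0 - 3)*(6 - 28))*(-34) = -3*(-22)*(-34) = 66*(-34) = -2244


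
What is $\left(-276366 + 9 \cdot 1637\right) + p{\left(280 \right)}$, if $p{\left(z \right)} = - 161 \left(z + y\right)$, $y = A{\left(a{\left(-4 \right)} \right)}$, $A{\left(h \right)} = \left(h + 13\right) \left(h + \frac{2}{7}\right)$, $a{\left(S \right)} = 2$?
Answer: $-312233$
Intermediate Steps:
$A{\left(h \right)} = \left(13 + h\right) \left(\frac{2}{7} + h\right)$ ($A{\left(h \right)} = \left(13 + h\right) \left(h + 2 \cdot \frac{1}{7}\right) = \left(13 + h\right) \left(h + \frac{2}{7}\right) = \left(13 + h\right) \left(\frac{2}{7} + h\right)$)
$y = \frac{240}{7}$ ($y = \frac{26}{7} + 2^{2} + \frac{93}{7} \cdot 2 = \frac{26}{7} + 4 + \frac{186}{7} = \frac{240}{7} \approx 34.286$)
$p{\left(z \right)} = -5520 - 161 z$ ($p{\left(z \right)} = - 161 \left(z + \frac{240}{7}\right) = - 161 \left(\frac{240}{7} + z\right) = -5520 - 161 z$)
$\left(-276366 + 9 \cdot 1637\right) + p{\left(280 \right)} = \left(-276366 + 9 \cdot 1637\right) - 50600 = \left(-276366 + 14733\right) - 50600 = -261633 - 50600 = -312233$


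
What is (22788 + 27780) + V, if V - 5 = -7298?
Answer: 43275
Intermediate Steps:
V = -7293 (V = 5 - 7298 = -7293)
(22788 + 27780) + V = (22788 + 27780) - 7293 = 50568 - 7293 = 43275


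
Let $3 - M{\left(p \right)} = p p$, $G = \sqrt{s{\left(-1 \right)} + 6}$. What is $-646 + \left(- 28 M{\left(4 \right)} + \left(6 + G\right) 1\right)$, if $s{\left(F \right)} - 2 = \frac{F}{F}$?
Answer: $-273$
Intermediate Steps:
$s{\left(F \right)} = 3$ ($s{\left(F \right)} = 2 + \frac{F}{F} = 2 + 1 = 3$)
$G = 3$ ($G = \sqrt{3 + 6} = \sqrt{9} = 3$)
$M{\left(p \right)} = 3 - p^{2}$ ($M{\left(p \right)} = 3 - p p = 3 - p^{2}$)
$-646 + \left(- 28 M{\left(4 \right)} + \left(6 + G\right) 1\right) = -646 - \left(28 \left(3 - 4^{2}\right) - \left(6 + 3\right) 1\right) = -646 - \left(-9 + 28 \left(3 - 16\right)\right) = -646 + \left(\left(-28\right) \left(-13\right) + 9\right) = -646 + \left(364 + 9\right) = -646 + 373 = -273$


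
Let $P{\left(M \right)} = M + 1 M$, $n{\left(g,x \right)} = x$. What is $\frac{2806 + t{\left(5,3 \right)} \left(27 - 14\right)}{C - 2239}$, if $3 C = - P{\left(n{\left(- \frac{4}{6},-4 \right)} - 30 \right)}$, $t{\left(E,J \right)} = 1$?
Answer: $- \frac{8457}{6649} \approx -1.2719$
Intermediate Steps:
$P{\left(M \right)} = 2 M$ ($P{\left(M \right)} = M + M = 2 M$)
$C = \frac{68}{3}$ ($C = \frac{\left(-1\right) 2 \left(-4 - 30\right)}{3} = \frac{\left(-1\right) 2 \left(-34\right)}{3} = \frac{\left(-1\right) \left(-68\right)}{3} = \frac{1}{3} \cdot 68 = \frac{68}{3} \approx 22.667$)
$\frac{2806 + t{\left(5,3 \right)} \left(27 - 14\right)}{C - 2239} = \frac{2806 + 1 \left(27 - 14\right)}{\frac{68}{3} - 2239} = \frac{2806 + 1 \cdot 13}{- \frac{6649}{3}} = \left(2806 + 13\right) \left(- \frac{3}{6649}\right) = 2819 \left(- \frac{3}{6649}\right) = - \frac{8457}{6649}$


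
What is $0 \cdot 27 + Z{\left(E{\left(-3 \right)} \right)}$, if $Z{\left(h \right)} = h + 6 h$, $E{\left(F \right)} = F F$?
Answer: $63$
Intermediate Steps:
$E{\left(F \right)} = F^{2}$
$Z{\left(h \right)} = 7 h$
$0 \cdot 27 + Z{\left(E{\left(-3 \right)} \right)} = 0 \cdot 27 + 7 \left(-3\right)^{2} = 0 + 7 \cdot 9 = 0 + 63 = 63$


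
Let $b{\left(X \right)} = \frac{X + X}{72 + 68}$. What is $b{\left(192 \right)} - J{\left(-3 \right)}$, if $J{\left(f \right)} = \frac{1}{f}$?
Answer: $\frac{323}{105} \approx 3.0762$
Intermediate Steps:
$b{\left(X \right)} = \frac{X}{70}$ ($b{\left(X \right)} = \frac{2 X}{140} = 2 X \frac{1}{140} = \frac{X}{70}$)
$b{\left(192 \right)} - J{\left(-3 \right)} = \frac{1}{70} \cdot 192 - \frac{1}{-3} = \frac{96}{35} - - \frac{1}{3} = \frac{96}{35} + \frac{1}{3} = \frac{323}{105}$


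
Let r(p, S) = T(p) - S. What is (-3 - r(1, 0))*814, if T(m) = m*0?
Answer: -2442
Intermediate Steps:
T(m) = 0
r(p, S) = -S (r(p, S) = 0 - S = -S)
(-3 - r(1, 0))*814 = (-3 - (-1)*0)*814 = (-3 - 1*0)*814 = (-3 + 0)*814 = -3*814 = -2442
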